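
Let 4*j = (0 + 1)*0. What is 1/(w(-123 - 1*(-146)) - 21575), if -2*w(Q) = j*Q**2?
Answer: -1/21575 ≈ -4.6350e-5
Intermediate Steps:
j = 0 (j = ((0 + 1)*0)/4 = (1*0)/4 = (1/4)*0 = 0)
w(Q) = 0 (w(Q) = -0*Q**2 = -1/2*0 = 0)
1/(w(-123 - 1*(-146)) - 21575) = 1/(0 - 21575) = 1/(-21575) = -1/21575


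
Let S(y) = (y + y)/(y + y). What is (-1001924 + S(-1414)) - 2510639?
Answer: -3512562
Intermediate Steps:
S(y) = 1 (S(y) = (2*y)/((2*y)) = (2*y)*(1/(2*y)) = 1)
(-1001924 + S(-1414)) - 2510639 = (-1001924 + 1) - 2510639 = -1001923 - 2510639 = -3512562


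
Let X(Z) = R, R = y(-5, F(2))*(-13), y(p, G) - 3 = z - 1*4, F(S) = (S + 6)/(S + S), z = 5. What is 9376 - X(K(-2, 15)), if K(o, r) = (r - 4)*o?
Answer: 9428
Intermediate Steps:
F(S) = (6 + S)/(2*S) (F(S) = (6 + S)/((2*S)) = (6 + S)*(1/(2*S)) = (6 + S)/(2*S))
y(p, G) = 4 (y(p, G) = 3 + (5 - 1*4) = 3 + (5 - 4) = 3 + 1 = 4)
K(o, r) = o*(-4 + r) (K(o, r) = (-4 + r)*o = o*(-4 + r))
R = -52 (R = 4*(-13) = -52)
X(Z) = -52
9376 - X(K(-2, 15)) = 9376 - 1*(-52) = 9376 + 52 = 9428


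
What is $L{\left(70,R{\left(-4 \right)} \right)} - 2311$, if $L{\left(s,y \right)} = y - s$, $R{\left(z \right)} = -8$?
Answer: $-2389$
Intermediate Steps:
$L{\left(70,R{\left(-4 \right)} \right)} - 2311 = \left(-8 - 70\right) - 2311 = -78 - 2311 = -2389$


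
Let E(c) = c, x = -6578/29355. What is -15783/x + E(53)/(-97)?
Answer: 44940717971/638066 ≈ 70433.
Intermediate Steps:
x = -6578/29355 (x = -6578*1/29355 = -6578/29355 ≈ -0.22408)
-15783/x + E(53)/(-97) = -15783/(-6578/29355) + 53/(-97) = -15783*(-29355/6578) + 53*(-1/97) = 463309965/6578 - 53/97 = 44940717971/638066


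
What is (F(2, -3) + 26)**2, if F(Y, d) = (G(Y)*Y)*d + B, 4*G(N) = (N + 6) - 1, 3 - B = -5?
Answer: 2209/4 ≈ 552.25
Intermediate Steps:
B = 8 (B = 3 - 1*(-5) = 3 + 5 = 8)
G(N) = 5/4 + N/4 (G(N) = ((N + 6) - 1)/4 = ((6 + N) - 1)/4 = (5 + N)/4 = 5/4 + N/4)
F(Y, d) = 8 + Y*d*(5/4 + Y/4) (F(Y, d) = ((5/4 + Y/4)*Y)*d + 8 = (Y*(5/4 + Y/4))*d + 8 = Y*d*(5/4 + Y/4) + 8 = 8 + Y*d*(5/4 + Y/4))
(F(2, -3) + 26)**2 = ((8 + (1/4)*2*(-3)*(5 + 2)) + 26)**2 = ((8 + (1/4)*2*(-3)*7) + 26)**2 = ((8 - 21/2) + 26)**2 = (-5/2 + 26)**2 = (47/2)**2 = 2209/4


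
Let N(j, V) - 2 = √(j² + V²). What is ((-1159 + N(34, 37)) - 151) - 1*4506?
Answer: -5814 + 5*√101 ≈ -5763.8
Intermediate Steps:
N(j, V) = 2 + √(V² + j²) (N(j, V) = 2 + √(j² + V²) = 2 + √(V² + j²))
((-1159 + N(34, 37)) - 151) - 1*4506 = ((-1159 + (2 + √(37² + 34²))) - 151) - 1*4506 = ((-1159 + (2 + √(1369 + 1156))) - 151) - 4506 = ((-1159 + (2 + √2525)) - 151) - 4506 = ((-1159 + (2 + 5*√101)) - 151) - 4506 = ((-1157 + 5*√101) - 151) - 4506 = (-1308 + 5*√101) - 4506 = -5814 + 5*√101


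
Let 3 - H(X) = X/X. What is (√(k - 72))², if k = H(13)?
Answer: -70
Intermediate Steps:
H(X) = 2 (H(X) = 3 - X/X = 3 - 1*1 = 3 - 1 = 2)
k = 2
(√(k - 72))² = (√(2 - 72))² = (√(-70))² = (I*√70)² = -70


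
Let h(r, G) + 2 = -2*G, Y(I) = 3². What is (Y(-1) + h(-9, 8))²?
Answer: 81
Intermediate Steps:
Y(I) = 9
h(r, G) = -2 - 2*G
(Y(-1) + h(-9, 8))² = (9 + (-2 - 2*8))² = (9 + (-2 - 16))² = (9 - 18)² = (-9)² = 81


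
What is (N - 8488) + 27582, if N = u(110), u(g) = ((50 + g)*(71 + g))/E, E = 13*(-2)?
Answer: 233742/13 ≈ 17980.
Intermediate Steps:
E = -26
u(g) = -(50 + g)*(71 + g)/26 (u(g) = ((50 + g)*(71 + g))/(-26) = ((50 + g)*(71 + g))*(-1/26) = -(50 + g)*(71 + g)/26)
N = -14480/13 (N = -1775/13 - 121/26*110 - 1/26*110² = -1775/13 - 6655/13 - 1/26*12100 = -1775/13 - 6655/13 - 6050/13 = -14480/13 ≈ -1113.8)
(N - 8488) + 27582 = (-14480/13 - 8488) + 27582 = -124824/13 + 27582 = 233742/13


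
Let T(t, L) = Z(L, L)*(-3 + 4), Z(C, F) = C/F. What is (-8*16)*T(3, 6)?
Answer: -128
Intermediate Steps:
T(t, L) = 1 (T(t, L) = (L/L)*(-3 + 4) = 1*1 = 1)
(-8*16)*T(3, 6) = -8*16*1 = -128*1 = -128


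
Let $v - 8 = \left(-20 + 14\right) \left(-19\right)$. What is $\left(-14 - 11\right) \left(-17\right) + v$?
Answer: $547$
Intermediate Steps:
$v = 122$ ($v = 8 + \left(-20 + 14\right) \left(-19\right) = 8 - -114 = 8 + 114 = 122$)
$\left(-14 - 11\right) \left(-17\right) + v = \left(-14 - 11\right) \left(-17\right) + 122 = \left(-25\right) \left(-17\right) + 122 = 425 + 122 = 547$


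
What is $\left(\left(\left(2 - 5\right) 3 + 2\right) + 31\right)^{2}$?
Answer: $576$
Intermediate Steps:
$\left(\left(\left(2 - 5\right) 3 + 2\right) + 31\right)^{2} = \left(\left(\left(-3\right) 3 + 2\right) + 31\right)^{2} = \left(\left(-9 + 2\right) + 31\right)^{2} = \left(-7 + 31\right)^{2} = 24^{2} = 576$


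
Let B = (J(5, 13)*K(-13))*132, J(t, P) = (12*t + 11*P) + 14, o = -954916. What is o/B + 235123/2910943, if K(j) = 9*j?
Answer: 18202474702/49773382659 ≈ 0.36571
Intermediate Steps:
J(t, P) = 14 + 11*P + 12*t (J(t, P) = (11*P + 12*t) + 14 = 14 + 11*P + 12*t)
B = -3351348 (B = ((14 + 11*13 + 12*5)*(9*(-13)))*132 = ((14 + 143 + 60)*(-117))*132 = (217*(-117))*132 = -25389*132 = -3351348)
o/B + 235123/2910943 = -954916/(-3351348) + 235123/2910943 = -954916*(-1/3351348) + 235123*(1/2910943) = 238729/837837 + 33589/415849 = 18202474702/49773382659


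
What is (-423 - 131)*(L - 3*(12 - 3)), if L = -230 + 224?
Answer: 18282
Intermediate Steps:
L = -6
(-423 - 131)*(L - 3*(12 - 3)) = (-423 - 131)*(-6 - 3*(12 - 3)) = -554*(-6 - 3*9) = -554*(-6 - 27) = -554*(-33) = 18282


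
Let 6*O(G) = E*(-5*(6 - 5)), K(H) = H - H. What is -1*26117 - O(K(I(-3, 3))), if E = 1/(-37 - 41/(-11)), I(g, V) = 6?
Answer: -57352987/2196 ≈ -26117.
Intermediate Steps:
E = -11/366 (E = 1/(-37 - 41*(-1/11)) = 1/(-37 + 41/11) = 1/(-366/11) = -11/366 ≈ -0.030055)
K(H) = 0
O(G) = 55/2196 (O(G) = (-(-55)*(6 - 5)/366)/6 = (-(-55)/366)/6 = (-11/366*(-5))/6 = (1/6)*(55/366) = 55/2196)
-1*26117 - O(K(I(-3, 3))) = -1*26117 - 1*55/2196 = -26117 - 55/2196 = -57352987/2196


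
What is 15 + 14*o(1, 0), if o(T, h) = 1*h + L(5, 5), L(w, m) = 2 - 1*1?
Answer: 29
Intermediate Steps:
L(w, m) = 1 (L(w, m) = 2 - 1 = 1)
o(T, h) = 1 + h (o(T, h) = 1*h + 1 = h + 1 = 1 + h)
15 + 14*o(1, 0) = 15 + 14*(1 + 0) = 15 + 14*1 = 15 + 14 = 29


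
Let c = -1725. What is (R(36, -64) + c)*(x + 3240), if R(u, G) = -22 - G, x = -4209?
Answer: 1630827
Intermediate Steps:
(R(36, -64) + c)*(x + 3240) = ((-22 - 1*(-64)) - 1725)*(-4209 + 3240) = ((-22 + 64) - 1725)*(-969) = (42 - 1725)*(-969) = -1683*(-969) = 1630827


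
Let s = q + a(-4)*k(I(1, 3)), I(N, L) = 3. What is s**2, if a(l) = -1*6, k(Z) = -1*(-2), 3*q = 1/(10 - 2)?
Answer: 82369/576 ≈ 143.00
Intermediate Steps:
q = 1/24 (q = 1/(3*(10 - 2)) = (1/3)/8 = (1/3)*(1/8) = 1/24 ≈ 0.041667)
k(Z) = 2
a(l) = -6
s = -287/24 (s = 1/24 - 6*2 = 1/24 - 12 = -287/24 ≈ -11.958)
s**2 = (-287/24)**2 = 82369/576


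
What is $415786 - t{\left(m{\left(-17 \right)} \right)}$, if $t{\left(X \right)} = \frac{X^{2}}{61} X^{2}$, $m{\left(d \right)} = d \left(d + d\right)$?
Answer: $- \frac{111586756110}{61} \approx -1.8293 \cdot 10^{9}$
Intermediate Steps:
$m{\left(d \right)} = 2 d^{2}$ ($m{\left(d \right)} = d 2 d = 2 d^{2}$)
$t{\left(X \right)} = \frac{X^{4}}{61}$ ($t{\left(X \right)} = \frac{X^{2}}{61} X^{2} = \frac{X^{4}}{61}$)
$415786 - t{\left(m{\left(-17 \right)} \right)} = 415786 - \frac{\left(2 \left(-17\right)^{2}\right)^{4}}{61} = 415786 - \frac{\left(2 \cdot 289\right)^{4}}{61} = 415786 - \frac{578^{4}}{61} = 415786 - \frac{1}{61} \cdot 111612119056 = 415786 - \frac{111612119056}{61} = - \frac{111586756110}{61}$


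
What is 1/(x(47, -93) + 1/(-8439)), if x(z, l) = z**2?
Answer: 8439/18641750 ≈ 0.00045269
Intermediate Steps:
1/(x(47, -93) + 1/(-8439)) = 1/(47**2 + 1/(-8439)) = 1/(2209 - 1/8439) = 1/(18641750/8439) = 8439/18641750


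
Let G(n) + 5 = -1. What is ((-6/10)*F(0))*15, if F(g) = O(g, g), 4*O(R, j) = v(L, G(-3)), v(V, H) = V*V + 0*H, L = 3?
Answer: -81/4 ≈ -20.250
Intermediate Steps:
G(n) = -6 (G(n) = -5 - 1 = -6)
v(V, H) = V² (v(V, H) = V² + 0 = V²)
O(R, j) = 9/4 (O(R, j) = (¼)*3² = (¼)*9 = 9/4)
F(g) = 9/4
((-6/10)*F(0))*15 = (-6/10*(9/4))*15 = (-6*⅒*(9/4))*15 = -⅗*9/4*15 = -27/20*15 = -81/4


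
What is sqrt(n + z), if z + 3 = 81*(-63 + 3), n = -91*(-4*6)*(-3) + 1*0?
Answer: I*sqrt(11415) ≈ 106.84*I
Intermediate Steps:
n = -6552 (n = -(-2184)*(-3) + 0 = -91*72 + 0 = -6552 + 0 = -6552)
z = -4863 (z = -3 + 81*(-63 + 3) = -3 + 81*(-60) = -3 - 4860 = -4863)
sqrt(n + z) = sqrt(-6552 - 4863) = sqrt(-11415) = I*sqrt(11415)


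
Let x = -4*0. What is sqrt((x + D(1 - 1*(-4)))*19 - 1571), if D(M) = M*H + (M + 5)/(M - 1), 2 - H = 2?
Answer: I*sqrt(6094)/2 ≈ 39.032*I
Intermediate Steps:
x = 0
H = 0 (H = 2 - 1*2 = 2 - 2 = 0)
D(M) = (5 + M)/(-1 + M) (D(M) = M*0 + (M + 5)/(M - 1) = 0 + (5 + M)/(-1 + M) = (5 + M)/(-1 + M))
sqrt((x + D(1 - 1*(-4)))*19 - 1571) = sqrt((0 + (5 + (1 - 1*(-4)))/(-1 + (1 - 1*(-4))))*19 - 1571) = sqrt((0 + (5 + (1 + 4))/(-1 + (1 + 4)))*19 - 1571) = sqrt((0 + (5 + 5)/(-1 + 5))*19 - 1571) = sqrt((0 + 10/4)*19 - 1571) = sqrt((0 + (1/4)*10)*19 - 1571) = sqrt((0 + 5/2)*19 - 1571) = sqrt((5/2)*19 - 1571) = sqrt(95/2 - 1571) = sqrt(-3047/2) = I*sqrt(6094)/2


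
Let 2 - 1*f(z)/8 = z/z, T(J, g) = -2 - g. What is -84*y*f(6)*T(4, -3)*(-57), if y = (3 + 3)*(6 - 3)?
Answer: 689472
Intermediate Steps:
f(z) = 8 (f(z) = 16 - 8*z/z = 16 - 8*1 = 16 - 8 = 8)
y = 18 (y = 6*3 = 18)
-84*y*f(6)*T(4, -3)*(-57) = -84*18*8*(-2 - 1*(-3))*(-57) = -12096*(-2 + 3)*(-57) = -12096*(-57) = 689472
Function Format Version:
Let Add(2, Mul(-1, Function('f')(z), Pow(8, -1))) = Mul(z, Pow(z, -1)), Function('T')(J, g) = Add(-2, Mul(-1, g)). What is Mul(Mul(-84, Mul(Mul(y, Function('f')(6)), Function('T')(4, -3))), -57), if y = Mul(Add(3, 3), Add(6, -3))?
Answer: 689472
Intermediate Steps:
Function('f')(z) = 8 (Function('f')(z) = Add(16, Mul(-8, Mul(z, Pow(z, -1)))) = Add(16, Mul(-8, 1)) = Add(16, -8) = 8)
y = 18 (y = Mul(6, 3) = 18)
Mul(Mul(-84, Mul(Mul(y, Function('f')(6)), Function('T')(4, -3))), -57) = Mul(Mul(-84, Mul(Mul(18, 8), Add(-2, Mul(-1, -3)))), -57) = Mul(Mul(-84, Mul(144, Add(-2, 3))), -57) = Mul(Mul(-84, Mul(144, 1)), -57) = Mul(Mul(-84, 144), -57) = Mul(-12096, -57) = 689472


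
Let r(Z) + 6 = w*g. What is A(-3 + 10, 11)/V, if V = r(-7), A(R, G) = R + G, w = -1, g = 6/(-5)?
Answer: -15/4 ≈ -3.7500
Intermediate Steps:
g = -6/5 (g = 6*(-⅕) = -6/5 ≈ -1.2000)
A(R, G) = G + R
r(Z) = -24/5 (r(Z) = -6 - 1*(-6/5) = -6 + 6/5 = -24/5)
V = -24/5 ≈ -4.8000
A(-3 + 10, 11)/V = (11 + (-3 + 10))/(-24/5) = (11 + 7)*(-5/24) = 18*(-5/24) = -15/4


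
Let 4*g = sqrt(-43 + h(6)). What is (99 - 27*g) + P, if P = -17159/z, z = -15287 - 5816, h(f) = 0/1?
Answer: 2106356/21103 - 27*I*sqrt(43)/4 ≈ 99.813 - 44.263*I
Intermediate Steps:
h(f) = 0 (h(f) = 0*1 = 0)
z = -21103
P = 17159/21103 (P = -17159/(-21103) = -17159*(-1/21103) = 17159/21103 ≈ 0.81311)
g = I*sqrt(43)/4 (g = sqrt(-43 + 0)/4 = sqrt(-43)/4 = (I*sqrt(43))/4 = I*sqrt(43)/4 ≈ 1.6394*I)
(99 - 27*g) + P = (99 - 27*I*sqrt(43)/4) + 17159/21103 = 2106356/21103 - 27*I*sqrt(43)/4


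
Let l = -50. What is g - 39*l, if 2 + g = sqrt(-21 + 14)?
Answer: 1948 + I*sqrt(7) ≈ 1948.0 + 2.6458*I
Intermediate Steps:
g = -2 + I*sqrt(7) (g = -2 + sqrt(-21 + 14) = -2 + sqrt(-7) = -2 + I*sqrt(7) ≈ -2.0 + 2.6458*I)
g - 39*l = (-2 + I*sqrt(7)) - 39*(-50) = (-2 + I*sqrt(7)) + 1950 = 1948 + I*sqrt(7)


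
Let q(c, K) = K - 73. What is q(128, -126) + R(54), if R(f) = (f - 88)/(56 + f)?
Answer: -10962/55 ≈ -199.31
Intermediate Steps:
q(c, K) = -73 + K
R(f) = (-88 + f)/(56 + f)
q(128, -126) + R(54) = (-73 - 126) + (-88 + 54)/(56 + 54) = -199 - 34/110 = -199 + (1/110)*(-34) = -199 - 17/55 = -10962/55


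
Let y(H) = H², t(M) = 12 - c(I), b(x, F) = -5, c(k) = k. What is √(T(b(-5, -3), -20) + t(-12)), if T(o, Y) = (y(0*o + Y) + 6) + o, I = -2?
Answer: √415 ≈ 20.372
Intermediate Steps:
t(M) = 14 (t(M) = 12 - 1*(-2) = 12 + 2 = 14)
T(o, Y) = 6 + o + Y² (T(o, Y) = ((0*o + Y)² + 6) + o = ((0 + Y)² + 6) + o = (Y² + 6) + o = (6 + Y²) + o = 6 + o + Y²)
√(T(b(-5, -3), -20) + t(-12)) = √((6 - 5 + (-20)²) + 14) = √((6 - 5 + 400) + 14) = √(401 + 14) = √415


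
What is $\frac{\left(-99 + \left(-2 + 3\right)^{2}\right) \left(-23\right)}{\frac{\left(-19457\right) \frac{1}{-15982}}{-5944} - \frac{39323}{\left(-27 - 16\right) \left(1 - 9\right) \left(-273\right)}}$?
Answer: $\frac{2513592902559648}{466717512475} \approx 5385.7$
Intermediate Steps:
$\frac{\left(-99 + \left(-2 + 3\right)^{2}\right) \left(-23\right)}{\frac{\left(-19457\right) \frac{1}{-15982}}{-5944} - \frac{39323}{\left(-27 - 16\right) \left(1 - 9\right) \left(-273\right)}} = \frac{\left(-99 + 1^{2}\right) \left(-23\right)}{\left(-19457\right) \left(- \frac{1}{15982}\right) \left(- \frac{1}{5944}\right) - \frac{39323}{\left(-43\right) \left(-8\right) \left(-273\right)}} = \frac{\left(-99 + 1\right) \left(-23\right)}{\frac{19457}{15982} \left(- \frac{1}{5944}\right) - \frac{39323}{344 \left(-273\right)}} = \frac{\left(-98\right) \left(-23\right)}{- \frac{19457}{94997008} - \frac{39323}{-93912}} = \frac{2254}{- \frac{19457}{94997008} - - \frac{39323}{93912}} = \frac{2254}{- \frac{19457}{94997008} + \frac{39323}{93912}} = \frac{2254}{\frac{466717512475}{1115169876912}} = 2254 \cdot \frac{1115169876912}{466717512475} = \frac{2513592902559648}{466717512475}$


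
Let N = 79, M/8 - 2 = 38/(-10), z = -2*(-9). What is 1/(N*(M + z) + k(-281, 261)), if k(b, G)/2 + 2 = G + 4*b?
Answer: -5/7228 ≈ -0.00069175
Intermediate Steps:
k(b, G) = -4 + 2*G + 8*b (k(b, G) = -4 + 2*(G + 4*b) = -4 + (2*G + 8*b) = -4 + 2*G + 8*b)
z = 18
M = -72/5 (M = 16 + 8*(38/(-10)) = 16 + 8*(38*(-1/10)) = 16 + 8*(-19/5) = 16 - 152/5 = -72/5 ≈ -14.400)
1/(N*(M + z) + k(-281, 261)) = 1/(79*(-72/5 + 18) + (-4 + 2*261 + 8*(-281))) = 1/(79*(18/5) + (-4 + 522 - 2248)) = 1/(1422/5 - 1730) = 1/(-7228/5) = -5/7228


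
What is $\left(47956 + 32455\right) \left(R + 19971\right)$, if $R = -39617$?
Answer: $-1579754506$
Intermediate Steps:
$\left(47956 + 32455\right) \left(R + 19971\right) = \left(47956 + 32455\right) \left(-39617 + 19971\right) = 80411 \left(-19646\right) = -1579754506$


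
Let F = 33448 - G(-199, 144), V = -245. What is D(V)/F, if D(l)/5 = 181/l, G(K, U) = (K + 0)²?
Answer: 181/301497 ≈ 0.00060034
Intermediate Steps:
G(K, U) = K²
D(l) = 905/l (D(l) = 5*(181/l) = 905/l)
F = -6153 (F = 33448 - 1*(-199)² = 33448 - 1*39601 = 33448 - 39601 = -6153)
D(V)/F = (905/(-245))/(-6153) = (905*(-1/245))*(-1/6153) = -181/49*(-1/6153) = 181/301497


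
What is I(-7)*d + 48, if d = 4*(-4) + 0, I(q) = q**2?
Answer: -736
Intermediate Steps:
d = -16 (d = -16 + 0 = -16)
I(-7)*d + 48 = (-7)**2*(-16) + 48 = 49*(-16) + 48 = -784 + 48 = -736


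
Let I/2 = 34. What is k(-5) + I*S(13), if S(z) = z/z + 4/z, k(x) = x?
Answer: 1091/13 ≈ 83.923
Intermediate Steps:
I = 68 (I = 2*34 = 68)
S(z) = 1 + 4/z
k(-5) + I*S(13) = -5 + 68*((4 + 13)/13) = -5 + 68*((1/13)*17) = -5 + 68*(17/13) = -5 + 1156/13 = 1091/13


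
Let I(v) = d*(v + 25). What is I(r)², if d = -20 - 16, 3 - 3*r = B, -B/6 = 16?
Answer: 4359744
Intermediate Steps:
B = -96 (B = -6*16 = -96)
r = 33 (r = 1 - ⅓*(-96) = 1 + 32 = 33)
d = -36
I(v) = -900 - 36*v (I(v) = -36*(v + 25) = -36*(25 + v) = -900 - 36*v)
I(r)² = (-900 - 36*33)² = (-900 - 1188)² = (-2088)² = 4359744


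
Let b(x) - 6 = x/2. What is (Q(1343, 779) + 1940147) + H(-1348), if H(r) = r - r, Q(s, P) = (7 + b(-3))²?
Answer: 7761117/4 ≈ 1.9403e+6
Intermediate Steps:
b(x) = 6 + x/2
Q(s, P) = 529/4 (Q(s, P) = (7 + (6 + (½)*(-3)))² = (7 + (6 - 3/2))² = (7 + 9/2)² = (23/2)² = 529/4)
H(r) = 0
(Q(1343, 779) + 1940147) + H(-1348) = (529/4 + 1940147) + 0 = 7761117/4 + 0 = 7761117/4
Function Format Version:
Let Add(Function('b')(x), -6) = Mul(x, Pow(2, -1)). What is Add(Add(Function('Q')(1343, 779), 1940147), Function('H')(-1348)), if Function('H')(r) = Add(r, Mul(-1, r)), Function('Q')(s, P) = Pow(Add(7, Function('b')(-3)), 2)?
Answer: Rational(7761117, 4) ≈ 1.9403e+6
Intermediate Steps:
Function('b')(x) = Add(6, Mul(Rational(1, 2), x)) (Function('b')(x) = Add(6, Mul(x, Pow(2, -1))) = Add(6, Mul(x, Rational(1, 2))) = Add(6, Mul(Rational(1, 2), x)))
Function('Q')(s, P) = Rational(529, 4) (Function('Q')(s, P) = Pow(Add(7, Add(6, Mul(Rational(1, 2), -3))), 2) = Pow(Add(7, Add(6, Rational(-3, 2))), 2) = Pow(Add(7, Rational(9, 2)), 2) = Pow(Rational(23, 2), 2) = Rational(529, 4))
Function('H')(r) = 0
Add(Add(Function('Q')(1343, 779), 1940147), Function('H')(-1348)) = Add(Add(Rational(529, 4), 1940147), 0) = Add(Rational(7761117, 4), 0) = Rational(7761117, 4)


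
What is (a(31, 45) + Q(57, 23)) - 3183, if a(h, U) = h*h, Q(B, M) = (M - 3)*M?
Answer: -1762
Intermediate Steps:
Q(B, M) = M*(-3 + M) (Q(B, M) = (-3 + M)*M = M*(-3 + M))
a(h, U) = h²
(a(31, 45) + Q(57, 23)) - 3183 = (31² + 23*(-3 + 23)) - 3183 = (961 + 23*20) - 3183 = (961 + 460) - 3183 = 1421 - 3183 = -1762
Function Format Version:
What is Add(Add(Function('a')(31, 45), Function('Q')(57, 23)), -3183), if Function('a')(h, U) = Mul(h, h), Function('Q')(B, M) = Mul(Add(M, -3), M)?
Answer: -1762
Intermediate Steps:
Function('Q')(B, M) = Mul(M, Add(-3, M)) (Function('Q')(B, M) = Mul(Add(-3, M), M) = Mul(M, Add(-3, M)))
Function('a')(h, U) = Pow(h, 2)
Add(Add(Function('a')(31, 45), Function('Q')(57, 23)), -3183) = Add(Add(Pow(31, 2), Mul(23, Add(-3, 23))), -3183) = Add(Add(961, Mul(23, 20)), -3183) = Add(Add(961, 460), -3183) = Add(1421, -3183) = -1762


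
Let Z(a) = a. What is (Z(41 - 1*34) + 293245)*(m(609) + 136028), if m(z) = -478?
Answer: 39750308600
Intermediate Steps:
(Z(41 - 1*34) + 293245)*(m(609) + 136028) = ((41 - 1*34) + 293245)*(-478 + 136028) = ((41 - 34) + 293245)*135550 = (7 + 293245)*135550 = 293252*135550 = 39750308600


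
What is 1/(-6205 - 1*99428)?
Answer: -1/105633 ≈ -9.4667e-6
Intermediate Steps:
1/(-6205 - 1*99428) = 1/(-6205 - 99428) = 1/(-105633) = -1/105633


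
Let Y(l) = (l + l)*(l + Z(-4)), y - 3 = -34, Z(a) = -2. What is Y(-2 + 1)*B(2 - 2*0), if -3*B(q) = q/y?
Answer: 4/31 ≈ 0.12903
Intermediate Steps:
y = -31 (y = 3 - 34 = -31)
Y(l) = 2*l*(-2 + l) (Y(l) = (l + l)*(l - 2) = (2*l)*(-2 + l) = 2*l*(-2 + l))
B(q) = q/93 (B(q) = -q/(3*(-31)) = -q*(-1)/(3*31) = -(-1)*q/93 = q/93)
Y(-2 + 1)*B(2 - 2*0) = (2*(-2 + 1)*(-2 + (-2 + 1)))*((2 - 2*0)/93) = (2*(-1)*(-2 - 1))*((2 + 0)/93) = (2*(-1)*(-3))*((1/93)*2) = 6*(2/93) = 4/31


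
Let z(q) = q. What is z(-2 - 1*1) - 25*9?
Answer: -228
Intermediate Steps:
z(-2 - 1*1) - 25*9 = (-2 - 1*1) - 25*9 = (-2 - 1) - 225 = -3 - 225 = -228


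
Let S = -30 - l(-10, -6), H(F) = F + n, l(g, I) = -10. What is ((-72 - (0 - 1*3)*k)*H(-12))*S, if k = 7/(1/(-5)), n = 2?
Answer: -35400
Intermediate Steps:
k = -35 (k = 7/(-1/5) = 7*(-5) = -35)
H(F) = 2 + F (H(F) = F + 2 = 2 + F)
S = -20 (S = -30 - 1*(-10) = -30 + 10 = -20)
((-72 - (0 - 1*3)*k)*H(-12))*S = ((-72 - (0 - 1*3)*(-35))*(2 - 12))*(-20) = ((-72 - (0 - 3)*(-35))*(-10))*(-20) = ((-72 - (-3)*(-35))*(-10))*(-20) = ((-72 - 1*105)*(-10))*(-20) = ((-72 - 105)*(-10))*(-20) = -177*(-10)*(-20) = 1770*(-20) = -35400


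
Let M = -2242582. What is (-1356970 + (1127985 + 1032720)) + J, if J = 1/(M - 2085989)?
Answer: 3479024012684/4328571 ≈ 8.0374e+5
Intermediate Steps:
J = -1/4328571 (J = 1/(-2242582 - 2085989) = 1/(-4328571) = -1/4328571 ≈ -2.3102e-7)
(-1356970 + (1127985 + 1032720)) + J = (-1356970 + (1127985 + 1032720)) - 1/4328571 = (-1356970 + 2160705) - 1/4328571 = 803735 - 1/4328571 = 3479024012684/4328571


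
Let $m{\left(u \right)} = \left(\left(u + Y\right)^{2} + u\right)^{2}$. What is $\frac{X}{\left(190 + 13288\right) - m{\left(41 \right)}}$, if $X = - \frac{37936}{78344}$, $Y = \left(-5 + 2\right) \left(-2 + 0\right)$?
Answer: $\frac{2371}{24722536223} \approx 9.5904 \cdot 10^{-8}$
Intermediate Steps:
$Y = 6$ ($Y = \left(-3\right) \left(-2\right) = 6$)
$m{\left(u \right)} = \left(u + \left(6 + u\right)^{2}\right)^{2}$ ($m{\left(u \right)} = \left(\left(u + 6\right)^{2} + u\right)^{2} = \left(\left(6 + u\right)^{2} + u\right)^{2} = \left(u + \left(6 + u\right)^{2}\right)^{2}$)
$X = - \frac{4742}{9793}$ ($X = \left(-37936\right) \frac{1}{78344} = - \frac{4742}{9793} \approx -0.48422$)
$\frac{X}{\left(190 + 13288\right) - m{\left(41 \right)}} = - \frac{4742}{9793 \left(\left(190 + 13288\right) - \left(41 + \left(6 + 41\right)^{2}\right)^{2}\right)} = - \frac{4742}{9793 \left(13478 - \left(41 + 47^{2}\right)^{2}\right)} = - \frac{4742}{9793 \left(13478 - \left(41 + 2209\right)^{2}\right)} = - \frac{4742}{9793 \left(13478 - 2250^{2}\right)} = - \frac{4742}{9793 \left(13478 - 5062500\right)} = - \frac{4742}{9793 \left(-5049022\right)} = \left(- \frac{4742}{9793}\right) \left(- \frac{1}{5049022}\right) = \frac{2371}{24722536223}$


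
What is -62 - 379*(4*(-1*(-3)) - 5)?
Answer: -2715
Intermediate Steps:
-62 - 379*(4*(-1*(-3)) - 5) = -62 - 379*(4*3 - 5) = -62 - 379*(12 - 5) = -62 - 379*7 = -62 - 2653 = -2715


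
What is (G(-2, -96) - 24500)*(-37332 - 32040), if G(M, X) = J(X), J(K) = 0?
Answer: 1699614000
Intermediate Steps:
G(M, X) = 0
(G(-2, -96) - 24500)*(-37332 - 32040) = (0 - 24500)*(-37332 - 32040) = -24500*(-69372) = 1699614000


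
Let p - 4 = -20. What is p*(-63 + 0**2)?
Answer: 1008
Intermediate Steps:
p = -16 (p = 4 - 20 = -16)
p*(-63 + 0**2) = -16*(-63 + 0**2) = -16*(-63 + 0) = -16*(-63) = 1008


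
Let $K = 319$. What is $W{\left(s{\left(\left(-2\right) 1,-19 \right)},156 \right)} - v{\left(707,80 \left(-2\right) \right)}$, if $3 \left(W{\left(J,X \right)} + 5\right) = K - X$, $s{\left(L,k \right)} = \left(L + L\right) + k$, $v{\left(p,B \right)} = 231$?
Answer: $- \frac{545}{3} \approx -181.67$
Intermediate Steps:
$s{\left(L,k \right)} = k + 2 L$ ($s{\left(L,k \right)} = 2 L + k = k + 2 L$)
$W{\left(J,X \right)} = \frac{304}{3} - \frac{X}{3}$ ($W{\left(J,X \right)} = -5 + \frac{319 - X}{3} = -5 - \left(- \frac{319}{3} + \frac{X}{3}\right) = \frac{304}{3} - \frac{X}{3}$)
$W{\left(s{\left(\left(-2\right) 1,-19 \right)},156 \right)} - v{\left(707,80 \left(-2\right) \right)} = \left(\frac{304}{3} - 52\right) - 231 = \frac{148}{3} - 231 = - \frac{545}{3}$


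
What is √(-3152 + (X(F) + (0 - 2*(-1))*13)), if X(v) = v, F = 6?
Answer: 4*I*√195 ≈ 55.857*I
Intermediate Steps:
√(-3152 + (X(F) + (0 - 2*(-1))*13)) = √(-3152 + (6 + (0 - 2*(-1))*13)) = √(-3152 + (6 + (0 + 2)*13)) = √(-3152 + (6 + 2*13)) = √(-3152 + (6 + 26)) = √(-3152 + 32) = √(-3120) = 4*I*√195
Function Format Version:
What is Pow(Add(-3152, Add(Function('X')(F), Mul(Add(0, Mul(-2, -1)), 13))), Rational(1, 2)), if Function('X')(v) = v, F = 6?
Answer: Mul(4, I, Pow(195, Rational(1, 2))) ≈ Mul(55.857, I)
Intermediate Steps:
Pow(Add(-3152, Add(Function('X')(F), Mul(Add(0, Mul(-2, -1)), 13))), Rational(1, 2)) = Pow(Add(-3152, Add(6, Mul(Add(0, Mul(-2, -1)), 13))), Rational(1, 2)) = Pow(Add(-3152, Add(6, Mul(Add(0, 2), 13))), Rational(1, 2)) = Pow(Add(-3152, Add(6, Mul(2, 13))), Rational(1, 2)) = Pow(Add(-3152, Add(6, 26)), Rational(1, 2)) = Pow(Add(-3152, 32), Rational(1, 2)) = Pow(-3120, Rational(1, 2)) = Mul(4, I, Pow(195, Rational(1, 2)))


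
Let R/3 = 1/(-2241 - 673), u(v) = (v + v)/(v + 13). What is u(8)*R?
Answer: -8/10199 ≈ -0.00078439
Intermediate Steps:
u(v) = 2*v/(13 + v) (u(v) = (2*v)/(13 + v) = 2*v/(13 + v))
R = -3/2914 (R = 3/(-2241 - 673) = 3/(-2914) = 3*(-1/2914) = -3/2914 ≈ -0.0010295)
u(8)*R = (2*8/(13 + 8))*(-3/2914) = (2*8/21)*(-3/2914) = (2*8*(1/21))*(-3/2914) = (16/21)*(-3/2914) = -8/10199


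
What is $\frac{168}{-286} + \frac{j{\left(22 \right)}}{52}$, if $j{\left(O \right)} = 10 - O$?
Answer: $- \frac{9}{11} \approx -0.81818$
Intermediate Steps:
$\frac{168}{-286} + \frac{j{\left(22 \right)}}{52} = \frac{168}{-286} + \frac{10 - 22}{52} = 168 \left(- \frac{1}{286}\right) + \left(10 - 22\right) \frac{1}{52} = - \frac{84}{143} - \frac{3}{13} = - \frac{9}{11}$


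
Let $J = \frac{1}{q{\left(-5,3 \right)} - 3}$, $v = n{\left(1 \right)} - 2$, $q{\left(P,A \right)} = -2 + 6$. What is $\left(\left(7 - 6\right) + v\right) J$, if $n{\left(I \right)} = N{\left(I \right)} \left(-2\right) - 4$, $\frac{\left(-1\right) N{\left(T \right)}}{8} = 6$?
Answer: $91$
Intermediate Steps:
$N{\left(T \right)} = -48$ ($N{\left(T \right)} = \left(-8\right) 6 = -48$)
$q{\left(P,A \right)} = 4$
$n{\left(I \right)} = 92$ ($n{\left(I \right)} = \left(-48\right) \left(-2\right) - 4 = 96 - 4 = 92$)
$v = 90$ ($v = 92 - 2 = 90$)
$J = 1$ ($J = \frac{1}{4 - 3} = 1^{-1} = 1$)
$\left(\left(7 - 6\right) + v\right) J = \left(\left(7 - 6\right) + 90\right) 1 = \left(1 + 90\right) 1 = 91 \cdot 1 = 91$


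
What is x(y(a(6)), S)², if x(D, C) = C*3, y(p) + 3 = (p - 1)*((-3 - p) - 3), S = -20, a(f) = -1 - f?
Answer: 3600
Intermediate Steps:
y(p) = -3 + (-1 + p)*(-6 - p) (y(p) = -3 + (p - 1)*((-3 - p) - 3) = -3 + (-1 + p)*(-6 - p))
x(D, C) = 3*C
x(y(a(6)), S)² = (3*(-20))² = (-60)² = 3600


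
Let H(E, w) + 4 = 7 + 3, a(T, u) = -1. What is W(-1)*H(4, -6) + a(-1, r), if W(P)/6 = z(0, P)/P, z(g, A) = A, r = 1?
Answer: 35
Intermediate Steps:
H(E, w) = 6 (H(E, w) = -4 + (7 + 3) = -4 + 10 = 6)
W(P) = 6 (W(P) = 6*(P/P) = 6*1 = 6)
W(-1)*H(4, -6) + a(-1, r) = 6*6 - 1 = 36 - 1 = 35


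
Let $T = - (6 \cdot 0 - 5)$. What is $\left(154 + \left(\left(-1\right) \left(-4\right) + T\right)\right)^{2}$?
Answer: $26569$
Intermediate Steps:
$T = 5$ ($T = - (0 - 5) = \left(-1\right) \left(-5\right) = 5$)
$\left(154 + \left(\left(-1\right) \left(-4\right) + T\right)\right)^{2} = \left(154 + \left(\left(-1\right) \left(-4\right) + 5\right)\right)^{2} = \left(154 + \left(4 + 5\right)\right)^{2} = \left(154 + 9\right)^{2} = 163^{2} = 26569$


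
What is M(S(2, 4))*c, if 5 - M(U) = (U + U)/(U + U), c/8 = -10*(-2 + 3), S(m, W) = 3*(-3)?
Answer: -320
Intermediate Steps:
S(m, W) = -9
c = -80 (c = 8*(-10*(-2 + 3)) = 8*(-10*1) = 8*(-10) = -80)
M(U) = 4 (M(U) = 5 - (U + U)/(U + U) = 5 - 2*U/(2*U) = 5 - 2*U*1/(2*U) = 5 - 1*1 = 5 - 1 = 4)
M(S(2, 4))*c = 4*(-80) = -320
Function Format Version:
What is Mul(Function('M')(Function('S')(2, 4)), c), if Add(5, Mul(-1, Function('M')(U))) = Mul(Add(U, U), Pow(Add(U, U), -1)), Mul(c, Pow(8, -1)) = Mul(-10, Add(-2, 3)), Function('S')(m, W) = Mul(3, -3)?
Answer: -320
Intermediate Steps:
Function('S')(m, W) = -9
c = -80 (c = Mul(8, Mul(-10, Add(-2, 3))) = Mul(8, Mul(-10, 1)) = Mul(8, -10) = -80)
Function('M')(U) = 4 (Function('M')(U) = Add(5, Mul(-1, Mul(Add(U, U), Pow(Add(U, U), -1)))) = Add(5, Mul(-1, Mul(Mul(2, U), Pow(Mul(2, U), -1)))) = Add(5, Mul(-1, Mul(Mul(2, U), Mul(Rational(1, 2), Pow(U, -1))))) = Add(5, Mul(-1, 1)) = Add(5, -1) = 4)
Mul(Function('M')(Function('S')(2, 4)), c) = Mul(4, -80) = -320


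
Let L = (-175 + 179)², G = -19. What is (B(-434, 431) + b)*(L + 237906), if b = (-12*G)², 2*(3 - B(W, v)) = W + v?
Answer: 12369207897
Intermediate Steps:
B(W, v) = 3 - W/2 - v/2 (B(W, v) = 3 - (W + v)/2 = 3 + (-W/2 - v/2) = 3 - W/2 - v/2)
L = 16 (L = 4² = 16)
b = 51984 (b = (-12*(-19))² = 228² = 51984)
(B(-434, 431) + b)*(L + 237906) = ((3 - ½*(-434) - ½*431) + 51984)*(16 + 237906) = ((3 + 217 - 431/2) + 51984)*237922 = (9/2 + 51984)*237922 = (103977/2)*237922 = 12369207897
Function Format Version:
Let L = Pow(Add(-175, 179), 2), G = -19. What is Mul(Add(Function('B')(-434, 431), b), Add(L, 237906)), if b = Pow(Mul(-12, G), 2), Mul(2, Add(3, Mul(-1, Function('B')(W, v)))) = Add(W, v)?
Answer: 12369207897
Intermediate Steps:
Function('B')(W, v) = Add(3, Mul(Rational(-1, 2), W), Mul(Rational(-1, 2), v)) (Function('B')(W, v) = Add(3, Mul(Rational(-1, 2), Add(W, v))) = Add(3, Add(Mul(Rational(-1, 2), W), Mul(Rational(-1, 2), v))) = Add(3, Mul(Rational(-1, 2), W), Mul(Rational(-1, 2), v)))
L = 16 (L = Pow(4, 2) = 16)
b = 51984 (b = Pow(Mul(-12, -19), 2) = Pow(228, 2) = 51984)
Mul(Add(Function('B')(-434, 431), b), Add(L, 237906)) = Mul(Add(Add(3, Mul(Rational(-1, 2), -434), Mul(Rational(-1, 2), 431)), 51984), Add(16, 237906)) = Mul(Add(Add(3, 217, Rational(-431, 2)), 51984), 237922) = Mul(Add(Rational(9, 2), 51984), 237922) = Mul(Rational(103977, 2), 237922) = 12369207897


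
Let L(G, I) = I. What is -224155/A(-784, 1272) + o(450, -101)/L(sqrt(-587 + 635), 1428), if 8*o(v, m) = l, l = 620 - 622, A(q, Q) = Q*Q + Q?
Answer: -17805453/128460976 ≈ -0.13861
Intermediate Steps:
A(q, Q) = Q + Q**2 (A(q, Q) = Q**2 + Q = Q + Q**2)
l = -2
o(v, m) = -1/4 (o(v, m) = (1/8)*(-2) = -1/4)
-224155/A(-784, 1272) + o(450, -101)/L(sqrt(-587 + 635), 1428) = -224155*1/(1272*(1 + 1272)) - 1/4/1428 = -224155/(1272*1273) - 1/4*1/1428 = -224155/1619256 - 1/5712 = -17805453/128460976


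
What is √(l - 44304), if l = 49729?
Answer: 5*√217 ≈ 73.655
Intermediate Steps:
√(l - 44304) = √(49729 - 44304) = √5425 = 5*√217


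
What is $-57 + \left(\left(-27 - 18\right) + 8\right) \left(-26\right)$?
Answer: $905$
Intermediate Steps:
$-57 + \left(\left(-27 - 18\right) + 8\right) \left(-26\right) = -57 + \left(-45 + 8\right) \left(-26\right) = -57 - -962 = -57 + 962 = 905$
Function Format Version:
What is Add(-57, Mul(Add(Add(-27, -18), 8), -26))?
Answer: 905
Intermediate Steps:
Add(-57, Mul(Add(Add(-27, -18), 8), -26)) = Add(-57, Mul(Add(-45, 8), -26)) = Add(-57, Mul(-37, -26)) = Add(-57, 962) = 905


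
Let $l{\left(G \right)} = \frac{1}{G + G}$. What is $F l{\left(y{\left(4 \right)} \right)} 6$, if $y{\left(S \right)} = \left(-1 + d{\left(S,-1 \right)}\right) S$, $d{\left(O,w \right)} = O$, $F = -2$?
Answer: $- \frac{1}{2} \approx -0.5$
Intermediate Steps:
$y{\left(S \right)} = S \left(-1 + S\right)$ ($y{\left(S \right)} = \left(-1 + S\right) S = S \left(-1 + S\right)$)
$l{\left(G \right)} = \frac{1}{2 G}$
$F l{\left(y{\left(4 \right)} \right)} 6 = - 2 \frac{1}{2 \cdot 4 \left(-1 + 4\right)} 6 = - 2 \frac{1}{2 \cdot 4 \cdot 3} \cdot 6 = - 2 \frac{1}{2 \cdot 12} \cdot 6 = - 2 \cdot \frac{1}{2} \cdot \frac{1}{12} \cdot 6 = \left(-2\right) \frac{1}{24} \cdot 6 = \left(- \frac{1}{12}\right) 6 = - \frac{1}{2}$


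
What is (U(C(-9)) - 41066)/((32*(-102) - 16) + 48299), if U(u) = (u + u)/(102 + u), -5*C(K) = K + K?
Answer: -1806901/1980836 ≈ -0.91219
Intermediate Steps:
C(K) = -2*K/5 (C(K) = -(K + K)/5 = -2*K/5)
U(u) = 2*u/(102 + u) (U(u) = (2*u)/(102 + u) = 2*u/(102 + u))
(U(C(-9)) - 41066)/((32*(-102) - 16) + 48299) = (2*(-2/5*(-9))/(102 - 2/5*(-9)) - 41066)/((32*(-102) - 16) + 48299) = (2*(18/5)/(102 + 18/5) - 41066)/((-3264 - 16) + 48299) = (2*(18/5)/(528/5) - 41066)/(-3280 + 48299) = (2*(18/5)*(5/528) - 41066)/45019 = (3/44 - 41066)*(1/45019) = -1806901/44*1/45019 = -1806901/1980836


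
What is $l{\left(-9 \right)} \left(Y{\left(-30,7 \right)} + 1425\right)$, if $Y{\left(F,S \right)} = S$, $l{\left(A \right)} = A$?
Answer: $-12888$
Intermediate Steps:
$l{\left(-9 \right)} \left(Y{\left(-30,7 \right)} + 1425\right) = - 9 \left(7 + 1425\right) = \left(-9\right) 1432 = -12888$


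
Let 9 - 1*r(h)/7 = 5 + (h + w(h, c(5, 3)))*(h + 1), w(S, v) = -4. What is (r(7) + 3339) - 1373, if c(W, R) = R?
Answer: 1826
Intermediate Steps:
r(h) = 28 - 7*(1 + h)*(-4 + h) (r(h) = 63 - 7*(5 + (h - 4)*(h + 1)) = 63 - 7*(5 + (-4 + h)*(1 + h)) = 63 - 7*(5 + (1 + h)*(-4 + h)) = 63 + (-35 - 7*(1 + h)*(-4 + h)) = 28 - 7*(1 + h)*(-4 + h))
(r(7) + 3339) - 1373 = ((56 - 7*7² + 21*7) + 3339) - 1373 = ((56 - 7*49 + 147) + 3339) - 1373 = ((56 - 343 + 147) + 3339) - 1373 = (-140 + 3339) - 1373 = 3199 - 1373 = 1826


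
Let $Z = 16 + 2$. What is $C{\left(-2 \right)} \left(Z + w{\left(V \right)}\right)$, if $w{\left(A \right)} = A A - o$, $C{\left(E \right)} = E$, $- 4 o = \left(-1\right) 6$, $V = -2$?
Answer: $-41$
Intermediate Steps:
$o = \frac{3}{2}$ ($o = - \frac{\left(-1\right) 6}{4} = \left(- \frac{1}{4}\right) \left(-6\right) = \frac{3}{2} \approx 1.5$)
$Z = 18$
$w{\left(A \right)} = - \frac{3}{2} + A^{2}$ ($w{\left(A \right)} = A A - \frac{3}{2} = A^{2} - \frac{3}{2} = - \frac{3}{2} + A^{2}$)
$C{\left(-2 \right)} \left(Z + w{\left(V \right)}\right) = - 2 \left(18 - \left(\frac{3}{2} - \left(-2\right)^{2}\right)\right) = - 2 \left(18 + \left(- \frac{3}{2} + 4\right)\right) = - 2 \left(18 + \frac{5}{2}\right) = \left(-2\right) \frac{41}{2} = -41$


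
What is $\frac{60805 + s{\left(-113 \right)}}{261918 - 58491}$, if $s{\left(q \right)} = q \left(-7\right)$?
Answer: $\frac{6844}{22603} \approx 0.30279$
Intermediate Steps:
$s{\left(q \right)} = - 7 q$
$\frac{60805 + s{\left(-113 \right)}}{261918 - 58491} = \frac{60805 - -791}{261918 - 58491} = \frac{60805 + 791}{203427} = 61596 \cdot \frac{1}{203427} = \frac{6844}{22603}$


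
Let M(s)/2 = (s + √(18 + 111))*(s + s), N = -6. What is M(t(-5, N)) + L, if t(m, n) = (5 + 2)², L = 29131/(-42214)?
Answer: 405394125/42214 + 196*√129 ≈ 11829.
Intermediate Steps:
L = -29131/42214 (L = 29131*(-1/42214) = -29131/42214 ≈ -0.69008)
t(m, n) = 49 (t(m, n) = 7² = 49)
M(s) = 4*s*(s + √129) (M(s) = 2*((s + √(18 + 111))*(s + s)) = 2*((s + √129)*(2*s)) = 2*(2*s*(s + √129)) = 4*s*(s + √129))
M(t(-5, N)) + L = 4*49*(49 + √129) - 29131/42214 = (9604 + 196*√129) - 29131/42214 = 405394125/42214 + 196*√129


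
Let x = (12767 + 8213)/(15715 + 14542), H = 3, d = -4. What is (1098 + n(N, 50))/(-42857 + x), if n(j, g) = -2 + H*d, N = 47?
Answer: -32798588/1296703269 ≈ -0.025294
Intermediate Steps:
n(j, g) = -14 (n(j, g) = -2 + 3*(-4) = -2 - 12 = -14)
x = 20980/30257 ≈ 0.69339
(1098 + n(N, 50))/(-42857 + x) = (1098 - 14)/(-42857 + 20980/30257) = 1084/(-1296703269/30257) = 1084*(-30257/1296703269) = -32798588/1296703269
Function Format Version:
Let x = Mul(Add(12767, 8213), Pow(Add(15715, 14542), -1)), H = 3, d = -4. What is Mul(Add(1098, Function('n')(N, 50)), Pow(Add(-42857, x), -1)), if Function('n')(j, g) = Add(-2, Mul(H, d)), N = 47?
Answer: Rational(-32798588, 1296703269) ≈ -0.025294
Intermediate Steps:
Function('n')(j, g) = -14 (Function('n')(j, g) = Add(-2, Mul(3, -4)) = Add(-2, -12) = -14)
x = Rational(20980, 30257) (x = Mul(20980, Pow(30257, -1)) = Mul(20980, Rational(1, 30257)) = Rational(20980, 30257) ≈ 0.69339)
Mul(Add(1098, Function('n')(N, 50)), Pow(Add(-42857, x), -1)) = Mul(Add(1098, -14), Pow(Add(-42857, Rational(20980, 30257)), -1)) = Mul(1084, Pow(Rational(-1296703269, 30257), -1)) = Mul(1084, Rational(-30257, 1296703269)) = Rational(-32798588, 1296703269)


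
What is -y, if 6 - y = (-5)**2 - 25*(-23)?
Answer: 594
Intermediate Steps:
y = -594 (y = 6 - ((-5)**2 - 25*(-23)) = 6 - (25 + 575) = 6 - 1*600 = 6 - 600 = -594)
-y = -1*(-594) = 594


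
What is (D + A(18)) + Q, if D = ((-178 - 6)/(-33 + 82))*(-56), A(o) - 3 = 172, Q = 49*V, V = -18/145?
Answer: 384891/1015 ≈ 379.20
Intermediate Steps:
V = -18/145 (V = -18*1/145 = -18/145 ≈ -0.12414)
Q = -882/145 (Q = 49*(-18/145) = -882/145 ≈ -6.0828)
A(o) = 175 (A(o) = 3 + 172 = 175)
D = 1472/7 (D = -184/49*(-56) = 1472/7 ≈ 210.29)
(D + A(18)) + Q = (1472/7 + 175) - 882/145 = 2697/7 - 882/145 = 384891/1015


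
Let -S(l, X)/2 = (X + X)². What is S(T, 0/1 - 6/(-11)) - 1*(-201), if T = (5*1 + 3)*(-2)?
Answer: 24033/121 ≈ 198.62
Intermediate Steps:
T = -16 (T = (5 + 3)*(-2) = 8*(-2) = -16)
S(l, X) = -8*X² (S(l, X) = -2*(X + X)² = -2*4*X² = -8*X²)
S(T, 0/1 - 6/(-11)) - 1*(-201) = -8*(0/1 - 6/(-11))² - 1*(-201) = -8*(0*1 - 6*(-1/11))² + 201 = -8*(0 + 6/11)² + 201 = -8*(6/11)² + 201 = -8*36/121 + 201 = -288/121 + 201 = 24033/121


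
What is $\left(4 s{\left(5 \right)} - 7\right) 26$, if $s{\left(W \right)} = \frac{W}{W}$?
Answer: $-78$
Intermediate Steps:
$s{\left(W \right)} = 1$
$\left(4 s{\left(5 \right)} - 7\right) 26 = \left(4 \cdot 1 - 7\right) 26 = \left(4 - 7\right) 26 = \left(-3\right) 26 = -78$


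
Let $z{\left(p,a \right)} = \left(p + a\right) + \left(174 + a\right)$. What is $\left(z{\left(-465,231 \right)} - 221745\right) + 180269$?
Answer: $-41305$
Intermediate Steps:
$z{\left(p,a \right)} = 174 + p + 2 a$ ($z{\left(p,a \right)} = \left(a + p\right) + \left(174 + a\right) = 174 + p + 2 a$)
$\left(z{\left(-465,231 \right)} - 221745\right) + 180269 = \left(\left(174 - 465 + 2 \cdot 231\right) - 221745\right) + 180269 = \left(\left(174 - 465 + 462\right) - 221745\right) + 180269 = \left(171 - 221745\right) + 180269 = -221574 + 180269 = -41305$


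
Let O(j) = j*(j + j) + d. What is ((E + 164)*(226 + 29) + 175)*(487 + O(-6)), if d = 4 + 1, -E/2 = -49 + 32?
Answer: 28575060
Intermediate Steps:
E = 34 (E = -2*(-49 + 32) = -2*(-17) = 34)
d = 5
O(j) = 5 + 2*j² (O(j) = j*(j + j) + 5 = j*(2*j) + 5 = 2*j² + 5 = 5 + 2*j²)
((E + 164)*(226 + 29) + 175)*(487 + O(-6)) = ((34 + 164)*(226 + 29) + 175)*(487 + (5 + 2*(-6)²)) = (198*255 + 175)*(487 + (5 + 2*36)) = (50490 + 175)*(487 + (5 + 72)) = 50665*(487 + 77) = 50665*564 = 28575060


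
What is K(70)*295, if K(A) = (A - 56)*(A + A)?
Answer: 578200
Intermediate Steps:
K(A) = 2*A*(-56 + A) (K(A) = (-56 + A)*(2*A) = 2*A*(-56 + A))
K(70)*295 = (2*70*(-56 + 70))*295 = (2*70*14)*295 = 1960*295 = 578200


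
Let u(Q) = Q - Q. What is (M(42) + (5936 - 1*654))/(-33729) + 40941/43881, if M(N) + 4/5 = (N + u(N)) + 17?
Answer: 1910942788/2466770415 ≈ 0.77467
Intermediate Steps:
u(Q) = 0
M(N) = 81/5 + N (M(N) = -⅘ + ((N + 0) + 17) = -⅘ + (N + 17) = -⅘ + (17 + N) = 81/5 + N)
(M(42) + (5936 - 1*654))/(-33729) + 40941/43881 = ((81/5 + 42) + (5936 - 1*654))/(-33729) + 40941/43881 = (291/5 + (5936 - 654))*(-1/33729) + 40941*(1/43881) = (291/5 + 5282)*(-1/33729) + 13647/14627 = (26701/5)*(-1/33729) + 13647/14627 = -26701/168645 + 13647/14627 = 1910942788/2466770415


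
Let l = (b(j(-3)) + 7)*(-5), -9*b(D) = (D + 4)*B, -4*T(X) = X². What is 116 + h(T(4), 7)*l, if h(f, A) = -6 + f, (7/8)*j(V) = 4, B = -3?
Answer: 4262/7 ≈ 608.86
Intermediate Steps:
j(V) = 32/7 (j(V) = (8/7)*4 = 32/7)
T(X) = -X²/4
b(D) = 4/3 + D/3 (b(D) = -(D + 4)*(-3)/9 = -(4 + D)*(-3)/9 = -(-12 - 3*D)/9 = 4/3 + D/3)
l = -345/7 (l = ((4/3 + (⅓)*(32/7)) + 7)*(-5) = ((4/3 + 32/21) + 7)*(-5) = (20/7 + 7)*(-5) = (69/7)*(-5) = -345/7 ≈ -49.286)
116 + h(T(4), 7)*l = 116 + (-6 - ¼*4²)*(-345/7) = 116 + (-6 - ¼*16)*(-345/7) = 116 + (-6 - 4)*(-345/7) = 116 - 10*(-345/7) = 116 + 3450/7 = 4262/7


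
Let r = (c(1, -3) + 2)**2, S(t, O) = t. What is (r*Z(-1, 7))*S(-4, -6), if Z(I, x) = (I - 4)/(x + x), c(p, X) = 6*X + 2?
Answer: 280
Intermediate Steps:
c(p, X) = 2 + 6*X
Z(I, x) = (-4 + I)/(2*x) (Z(I, x) = (-4 + I)/((2*x)) = (-4 + I)*(1/(2*x)) = (-4 + I)/(2*x))
r = 196 (r = ((2 + 6*(-3)) + 2)**2 = ((2 - 18) + 2)**2 = (-16 + 2)**2 = (-14)**2 = 196)
(r*Z(-1, 7))*S(-4, -6) = (196*((1/2)*(-4 - 1)/7))*(-4) = (196*((1/2)*(1/7)*(-5)))*(-4) = (196*(-5/14))*(-4) = -70*(-4) = 280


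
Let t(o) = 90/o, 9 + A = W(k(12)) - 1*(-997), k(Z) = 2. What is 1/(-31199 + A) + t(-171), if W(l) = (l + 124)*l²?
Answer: -297089/564433 ≈ -0.52635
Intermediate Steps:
W(l) = l²*(124 + l) (W(l) = (124 + l)*l² = l²*(124 + l))
A = 1492 (A = -9 + (2²*(124 + 2) - 1*(-997)) = -9 + (4*126 + 997) = -9 + (504 + 997) = -9 + 1501 = 1492)
1/(-31199 + A) + t(-171) = 1/(-31199 + 1492) + 90/(-171) = 1/(-29707) + 90*(-1/171) = -1/29707 - 10/19 = -297089/564433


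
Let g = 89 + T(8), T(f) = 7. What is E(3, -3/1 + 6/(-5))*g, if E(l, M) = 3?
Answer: 288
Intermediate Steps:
g = 96 (g = 89 + 7 = 96)
E(3, -3/1 + 6/(-5))*g = 3*96 = 288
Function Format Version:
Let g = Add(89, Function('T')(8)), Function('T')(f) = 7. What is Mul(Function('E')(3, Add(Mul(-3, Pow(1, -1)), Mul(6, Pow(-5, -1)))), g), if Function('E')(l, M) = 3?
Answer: 288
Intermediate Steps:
g = 96 (g = Add(89, 7) = 96)
Mul(Function('E')(3, Add(Mul(-3, Pow(1, -1)), Mul(6, Pow(-5, -1)))), g) = Mul(3, 96) = 288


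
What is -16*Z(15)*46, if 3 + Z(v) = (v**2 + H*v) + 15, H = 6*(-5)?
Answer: 156768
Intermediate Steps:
H = -30
Z(v) = 12 + v**2 - 30*v (Z(v) = -3 + ((v**2 - 30*v) + 15) = -3 + (15 + v**2 - 30*v) = 12 + v**2 - 30*v)
-16*Z(15)*46 = -16*(12 + 15**2 - 30*15)*46 = -16*(12 + 225 - 450)*46 = -16*(-213)*46 = 3408*46 = 156768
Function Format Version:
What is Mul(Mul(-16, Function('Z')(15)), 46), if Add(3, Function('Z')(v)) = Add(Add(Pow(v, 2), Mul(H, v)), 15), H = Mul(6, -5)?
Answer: 156768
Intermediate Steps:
H = -30
Function('Z')(v) = Add(12, Pow(v, 2), Mul(-30, v)) (Function('Z')(v) = Add(-3, Add(Add(Pow(v, 2), Mul(-30, v)), 15)) = Add(-3, Add(15, Pow(v, 2), Mul(-30, v))) = Add(12, Pow(v, 2), Mul(-30, v)))
Mul(Mul(-16, Function('Z')(15)), 46) = Mul(Mul(-16, Add(12, Pow(15, 2), Mul(-30, 15))), 46) = Mul(Mul(-16, Add(12, 225, -450)), 46) = Mul(Mul(-16, -213), 46) = Mul(3408, 46) = 156768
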